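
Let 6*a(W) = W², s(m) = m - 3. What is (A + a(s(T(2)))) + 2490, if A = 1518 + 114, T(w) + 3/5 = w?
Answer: 309182/75 ≈ 4122.4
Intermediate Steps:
T(w) = -⅗ + w
s(m) = -3 + m
A = 1632
a(W) = W²/6
(A + a(s(T(2)))) + 2490 = (1632 + (-3 + (-⅗ + 2))²/6) + 2490 = (1632 + (-3 + 7/5)²/6) + 2490 = (1632 + (-8/5)²/6) + 2490 = (1632 + (⅙)*(64/25)) + 2490 = (1632 + 32/75) + 2490 = 122432/75 + 2490 = 309182/75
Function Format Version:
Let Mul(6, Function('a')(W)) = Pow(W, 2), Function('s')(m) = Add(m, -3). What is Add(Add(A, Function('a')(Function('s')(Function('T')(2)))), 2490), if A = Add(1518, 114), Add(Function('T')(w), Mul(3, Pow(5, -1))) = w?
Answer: Rational(309182, 75) ≈ 4122.4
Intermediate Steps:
Function('T')(w) = Add(Rational(-3, 5), w)
Function('s')(m) = Add(-3, m)
A = 1632
Function('a')(W) = Mul(Rational(1, 6), Pow(W, 2))
Add(Add(A, Function('a')(Function('s')(Function('T')(2)))), 2490) = Add(Add(1632, Mul(Rational(1, 6), Pow(Add(-3, Add(Rational(-3, 5), 2)), 2))), 2490) = Add(Add(1632, Mul(Rational(1, 6), Pow(Add(-3, Rational(7, 5)), 2))), 2490) = Add(Add(1632, Mul(Rational(1, 6), Pow(Rational(-8, 5), 2))), 2490) = Add(Add(1632, Mul(Rational(1, 6), Rational(64, 25))), 2490) = Add(Add(1632, Rational(32, 75)), 2490) = Add(Rational(122432, 75), 2490) = Rational(309182, 75)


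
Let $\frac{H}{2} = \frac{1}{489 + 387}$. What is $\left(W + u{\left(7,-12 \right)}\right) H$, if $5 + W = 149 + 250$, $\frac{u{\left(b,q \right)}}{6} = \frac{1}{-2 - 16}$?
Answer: $\frac{1181}{1314} \approx 0.89878$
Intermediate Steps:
$u{\left(b,q \right)} = - \frac{1}{3}$ ($u{\left(b,q \right)} = \frac{6}{-2 - 16} = \frac{6}{-18} = 6 \left(- \frac{1}{18}\right) = - \frac{1}{3}$)
$H = \frac{1}{438}$ ($H = \frac{2}{489 + 387} = \frac{2}{876} = 2 \cdot \frac{1}{876} = \frac{1}{438} \approx 0.0022831$)
$W = 394$ ($W = -5 + \left(149 + 250\right) = -5 + 399 = 394$)
$\left(W + u{\left(7,-12 \right)}\right) H = \left(394 - \frac{1}{3}\right) \frac{1}{438} = \frac{1181}{3} \cdot \frac{1}{438} = \frac{1181}{1314}$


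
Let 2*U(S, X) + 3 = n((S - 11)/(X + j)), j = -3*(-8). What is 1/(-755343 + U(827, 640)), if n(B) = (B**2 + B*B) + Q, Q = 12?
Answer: -13778/10407033045 ≈ -1.3239e-6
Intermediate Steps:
j = 24
n(B) = 12 + 2*B**2 (n(B) = (B**2 + B*B) + 12 = (B**2 + B**2) + 12 = 2*B**2 + 12 = 12 + 2*B**2)
U(S, X) = 9/2 + (-11 + S)**2/(24 + X)**2 (U(S, X) = -3/2 + (12 + 2*((S - 11)/(X + 24))**2)/2 = -3/2 + (12 + 2*((-11 + S)/(24 + X))**2)/2 = -3/2 + (12 + 2*((-11 + S)**2/(24 + X)**2))/2 = -3/2 + (12 + 2*(-11 + S)**2/(24 + X)**2)/2 = -3/2 + (6 + (-11 + S)**2/(24 + X)**2) = 9/2 + (-11 + S)**2/(24 + X)**2)
1/(-755343 + U(827, 640)) = 1/(-755343 + (9/2 + (-11 + 827)**2/(24 + 640)**2)) = 1/(-755343 + (9/2 + 816**2/664**2)) = 1/(-755343 + (9/2 + 665856*(1/440896))) = 1/(-755343 + (9/2 + 10404/6889)) = 1/(-755343 + 82809/13778) = 1/(-10407033045/13778) = -13778/10407033045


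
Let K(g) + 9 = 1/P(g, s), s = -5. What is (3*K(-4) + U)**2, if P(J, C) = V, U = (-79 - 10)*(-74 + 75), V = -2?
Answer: 55225/4 ≈ 13806.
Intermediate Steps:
U = -89 (U = -89*1 = -89)
P(J, C) = -2
K(g) = -19/2 (K(g) = -9 + 1/(-2) = -9 - 1/2 = -19/2)
(3*K(-4) + U)**2 = (3*(-19/2) - 89)**2 = (-57/2 - 89)**2 = (-235/2)**2 = 55225/4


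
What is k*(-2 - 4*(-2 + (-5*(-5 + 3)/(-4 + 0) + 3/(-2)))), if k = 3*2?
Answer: 132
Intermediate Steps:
k = 6
k*(-2 - 4*(-2 + (-5*(-5 + 3)/(-4 + 0) + 3/(-2)))) = 6*(-2 - 4*(-2 + (-5*(-5 + 3)/(-4 + 0) + 3/(-2)))) = 6*(-2 - 4*(-2 + (-5/((-4/(-2))) + 3*(-½)))) = 6*(-2 - 4*(-2 + (-5/((-4*(-½))) - 3/2))) = 6*(-2 - 4*(-2 + (-5/2 - 3/2))) = 6*(-2 - 4*(-2 - 4)) = 6*(-2 - 4*(-6)) = 6*(-2 + 24) = 6*22 = 132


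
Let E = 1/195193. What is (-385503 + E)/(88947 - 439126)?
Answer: 75247487078/68352489547 ≈ 1.1009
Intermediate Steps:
E = 1/195193 ≈ 5.1231e-6
(-385503 + E)/(88947 - 439126) = (-385503 + 1/195193)/(88947 - 439126) = -75247487078/195193/(-350179) = -75247487078/195193*(-1/350179) = 75247487078/68352489547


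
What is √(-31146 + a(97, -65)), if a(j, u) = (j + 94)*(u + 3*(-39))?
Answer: 2*I*√16477 ≈ 256.73*I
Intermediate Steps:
a(j, u) = (-117 + u)*(94 + j) (a(j, u) = (94 + j)*(u - 117) = (94 + j)*(-117 + u) = (-117 + u)*(94 + j))
√(-31146 + a(97, -65)) = √(-31146 + (-10998 - 117*97 + 94*(-65) + 97*(-65))) = √(-31146 + (-10998 - 11349 - 6110 - 6305)) = √(-31146 - 34762) = √(-65908) = 2*I*√16477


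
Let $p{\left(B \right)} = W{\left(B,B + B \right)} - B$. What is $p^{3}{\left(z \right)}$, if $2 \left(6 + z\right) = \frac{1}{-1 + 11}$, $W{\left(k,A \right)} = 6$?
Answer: $\frac{13651919}{8000} \approx 1706.5$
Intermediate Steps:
$z = - \frac{119}{20}$ ($z = -6 + \frac{1}{2 \left(-1 + 11\right)} = -6 + \frac{1}{2 \cdot 10} = -6 + \frac{1}{2} \cdot \frac{1}{10} = -6 + \frac{1}{20} = - \frac{119}{20} \approx -5.95$)
$p{\left(B \right)} = 6 - B$
$p^{3}{\left(z \right)} = \left(6 - - \frac{119}{20}\right)^{3} = \left(6 + \frac{119}{20}\right)^{3} = \left(\frac{239}{20}\right)^{3} = \frac{13651919}{8000}$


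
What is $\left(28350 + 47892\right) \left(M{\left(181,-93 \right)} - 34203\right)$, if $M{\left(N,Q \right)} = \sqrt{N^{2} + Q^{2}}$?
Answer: $-2607705126 + 76242 \sqrt{41410} \approx -2.5922 \cdot 10^{9}$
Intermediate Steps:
$\left(28350 + 47892\right) \left(M{\left(181,-93 \right)} - 34203\right) = \left(28350 + 47892\right) \left(\sqrt{181^{2} + \left(-93\right)^{2}} - 34203\right) = 76242 \left(\sqrt{32761 + 8649} - 34203\right) = 76242 \left(\sqrt{41410} - 34203\right) = 76242 \left(-34203 + \sqrt{41410}\right) = -2607705126 + 76242 \sqrt{41410}$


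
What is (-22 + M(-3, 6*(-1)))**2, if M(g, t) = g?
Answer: 625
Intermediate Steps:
(-22 + M(-3, 6*(-1)))**2 = (-22 - 3)**2 = (-25)**2 = 625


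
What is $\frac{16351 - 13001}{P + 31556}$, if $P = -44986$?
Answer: $- \frac{335}{1343} \approx -0.24944$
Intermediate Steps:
$\frac{16351 - 13001}{P + 31556} = \frac{16351 - 13001}{-44986 + 31556} = \frac{3350}{-13430} = 3350 \left(- \frac{1}{13430}\right) = - \frac{335}{1343}$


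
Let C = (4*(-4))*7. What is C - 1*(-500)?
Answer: 388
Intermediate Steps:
C = -112 (C = -16*7 = -112)
C - 1*(-500) = -112 - 1*(-500) = -112 + 500 = 388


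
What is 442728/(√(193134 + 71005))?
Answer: 442728*√264139/264139 ≈ 861.43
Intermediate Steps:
442728/(√(193134 + 71005)) = 442728/(√264139) = 442728*(√264139/264139) = 442728*√264139/264139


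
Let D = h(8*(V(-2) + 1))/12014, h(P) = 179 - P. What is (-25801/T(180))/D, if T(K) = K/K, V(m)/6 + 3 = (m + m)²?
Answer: 309973214/453 ≈ 6.8427e+5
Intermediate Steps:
V(m) = -18 + 24*m² (V(m) = -18 + 6*(m + m)² = -18 + 6*(2*m)² = -18 + 6*(4*m²) = -18 + 24*m²)
T(K) = 1
D = -453/12014 (D = (179 - 8*((-18 + 24*(-2)²) + 1))/12014 = (179 - 8*((-18 + 24*4) + 1))*(1/12014) = (179 - 8*((-18 + 96) + 1))*(1/12014) = (179 - 8*(78 + 1))*(1/12014) = (179 - 8*79)*(1/12014) = (179 - 1*632)*(1/12014) = (179 - 632)*(1/12014) = -453*1/12014 = -453/12014 ≈ -0.037706)
(-25801/T(180))/D = (-25801/1)/(-453/12014) = -25801*1*(-12014/453) = -25801*(-12014/453) = 309973214/453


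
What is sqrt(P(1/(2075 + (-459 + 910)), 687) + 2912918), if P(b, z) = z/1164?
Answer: 3*sqrt(12181178229)/194 ≈ 1706.7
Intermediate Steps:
P(b, z) = z/1164 (P(b, z) = z*(1/1164) = z/1164)
sqrt(P(1/(2075 + (-459 + 910)), 687) + 2912918) = sqrt((1/1164)*687 + 2912918) = sqrt(229/388 + 2912918) = sqrt(1130212413/388) = 3*sqrt(12181178229)/194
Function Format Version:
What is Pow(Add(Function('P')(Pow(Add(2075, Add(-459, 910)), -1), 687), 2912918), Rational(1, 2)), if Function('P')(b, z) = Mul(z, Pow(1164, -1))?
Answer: Mul(Rational(3, 194), Pow(12181178229, Rational(1, 2))) ≈ 1706.7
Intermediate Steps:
Function('P')(b, z) = Mul(Rational(1, 1164), z) (Function('P')(b, z) = Mul(z, Rational(1, 1164)) = Mul(Rational(1, 1164), z))
Pow(Add(Function('P')(Pow(Add(2075, Add(-459, 910)), -1), 687), 2912918), Rational(1, 2)) = Pow(Add(Mul(Rational(1, 1164), 687), 2912918), Rational(1, 2)) = Pow(Add(Rational(229, 388), 2912918), Rational(1, 2)) = Pow(Rational(1130212413, 388), Rational(1, 2)) = Mul(Rational(3, 194), Pow(12181178229, Rational(1, 2)))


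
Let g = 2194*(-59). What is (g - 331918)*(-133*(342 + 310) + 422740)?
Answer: -155029376736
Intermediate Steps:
g = -129446
(g - 331918)*(-133*(342 + 310) + 422740) = (-129446 - 331918)*(-133*(342 + 310) + 422740) = -461364*(-133*652 + 422740) = -461364*(-86716 + 422740) = -461364*336024 = -155029376736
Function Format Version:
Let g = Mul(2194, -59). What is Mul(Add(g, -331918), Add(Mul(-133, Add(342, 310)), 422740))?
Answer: -155029376736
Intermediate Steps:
g = -129446
Mul(Add(g, -331918), Add(Mul(-133, Add(342, 310)), 422740)) = Mul(Add(-129446, -331918), Add(Mul(-133, Add(342, 310)), 422740)) = Mul(-461364, Add(Mul(-133, 652), 422740)) = Mul(-461364, Add(-86716, 422740)) = Mul(-461364, 336024) = -155029376736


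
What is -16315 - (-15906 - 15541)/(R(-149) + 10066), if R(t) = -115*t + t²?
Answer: -805962183/49402 ≈ -16314.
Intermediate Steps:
R(t) = t² - 115*t
-16315 - (-15906 - 15541)/(R(-149) + 10066) = -16315 - (-15906 - 15541)/(-149*(-115 - 149) + 10066) = -16315 - (-31447)/(-149*(-264) + 10066) = -16315 - (-31447)/(39336 + 10066) = -16315 - (-31447)/49402 = -16315 - 1*(-31447/49402) = -16315 + 31447/49402 = -805962183/49402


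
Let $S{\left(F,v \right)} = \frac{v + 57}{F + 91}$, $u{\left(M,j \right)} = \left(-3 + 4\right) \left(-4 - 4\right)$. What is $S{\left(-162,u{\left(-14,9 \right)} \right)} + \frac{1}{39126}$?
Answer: $- \frac{1917103}{2777946} \approx -0.69011$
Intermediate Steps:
$u{\left(M,j \right)} = -8$ ($u{\left(M,j \right)} = 1 \left(-8\right) = -8$)
$S{\left(F,v \right)} = \frac{57 + v}{91 + F}$
$S{\left(-162,u{\left(-14,9 \right)} \right)} + \frac{1}{39126} = \frac{57 - 8}{91 - 162} + \frac{1}{39126} = \frac{1}{-71} \cdot 49 + \frac{1}{39126} = \left(- \frac{1}{71}\right) 49 + \frac{1}{39126} = - \frac{49}{71} + \frac{1}{39126} = - \frac{1917103}{2777946}$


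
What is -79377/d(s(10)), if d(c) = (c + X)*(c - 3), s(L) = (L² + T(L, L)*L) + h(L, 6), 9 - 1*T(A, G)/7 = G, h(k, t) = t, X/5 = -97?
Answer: 26459/4939 ≈ 5.3572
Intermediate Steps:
X = -485 (X = 5*(-97) = -485)
T(A, G) = 63 - 7*G
s(L) = 6 + L² + L*(63 - 7*L) (s(L) = (L² + (63 - 7*L)*L) + 6 = (L² + L*(63 - 7*L)) + 6 = 6 + L² + L*(63 - 7*L))
d(c) = (-485 + c)*(-3 + c) (d(c) = (c - 485)*(c - 3) = (-485 + c)*(-3 + c))
-79377/d(s(10)) = -79377/(1455 + (6 - 6*10² + 63*10)² - 488*(6 - 6*10² + 63*10)) = -79377/(1455 + (6 - 6*100 + 630)² - 488*(6 - 6*100 + 630)) = -79377/(1455 + (6 - 600 + 630)² - 488*(6 - 600 + 630)) = -79377/(1455 + 36² - 488*36) = -79377/(1455 + 1296 - 17568) = -79377/(-14817) = -79377*(-1/14817) = 26459/4939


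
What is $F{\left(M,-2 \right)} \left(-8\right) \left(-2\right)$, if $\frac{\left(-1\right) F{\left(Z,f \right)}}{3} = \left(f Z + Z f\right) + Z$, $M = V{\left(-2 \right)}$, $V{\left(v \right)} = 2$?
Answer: $288$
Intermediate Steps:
$M = 2$
$F{\left(Z,f \right)} = - 3 Z - 6 Z f$ ($F{\left(Z,f \right)} = - 3 \left(\left(f Z + Z f\right) + Z\right) = - 3 \left(\left(Z f + Z f\right) + Z\right) = - 3 \left(2 Z f + Z\right) = - 3 \left(Z + 2 Z f\right) = - 3 Z - 6 Z f$)
$F{\left(M,-2 \right)} \left(-8\right) \left(-2\right) = \left(-3\right) 2 \left(1 + 2 \left(-2\right)\right) \left(-8\right) \left(-2\right) = \left(-3\right) 2 \left(1 - 4\right) \left(-8\right) \left(-2\right) = \left(-3\right) 2 \left(-3\right) \left(-8\right) \left(-2\right) = 18 \left(-8\right) \left(-2\right) = \left(-144\right) \left(-2\right) = 288$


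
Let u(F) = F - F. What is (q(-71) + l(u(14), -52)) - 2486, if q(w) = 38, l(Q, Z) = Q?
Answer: -2448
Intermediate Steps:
u(F) = 0
(q(-71) + l(u(14), -52)) - 2486 = (38 + 0) - 2486 = 38 - 2486 = -2448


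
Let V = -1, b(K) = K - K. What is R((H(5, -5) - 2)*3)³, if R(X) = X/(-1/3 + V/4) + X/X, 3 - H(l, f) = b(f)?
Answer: -24389/343 ≈ -71.105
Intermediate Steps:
b(K) = 0
H(l, f) = 3 (H(l, f) = 3 - 1*0 = 3 + 0 = 3)
R(X) = 1 - 12*X/7 (R(X) = X/(-1/3 - 1/4) + X/X = X/(-1*⅓ - 1*¼) + 1 = X/(-⅓ - ¼) + 1 = X/(-7/12) + 1 = X*(-12/7) + 1 = -12*X/7 + 1 = 1 - 12*X/7)
R((H(5, -5) - 2)*3)³ = (1 - 12*(3 - 2)*3/7)³ = (1 - 12*3/7)³ = (1 - 12/7*3)³ = (1 - 36/7)³ = (-29/7)³ = -24389/343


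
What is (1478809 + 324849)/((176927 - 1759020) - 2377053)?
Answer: -901829/1979573 ≈ -0.45557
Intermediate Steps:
(1478809 + 324849)/((176927 - 1759020) - 2377053) = 1803658/(-1582093 - 2377053) = 1803658/(-3959146) = 1803658*(-1/3959146) = -901829/1979573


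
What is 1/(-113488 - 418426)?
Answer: -1/531914 ≈ -1.8800e-6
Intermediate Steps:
1/(-113488 - 418426) = 1/(-531914) = -1/531914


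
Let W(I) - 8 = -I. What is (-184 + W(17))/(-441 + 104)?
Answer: 193/337 ≈ 0.57270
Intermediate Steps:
W(I) = 8 - I
(-184 + W(17))/(-441 + 104) = (-184 + (8 - 1*17))/(-441 + 104) = (-184 + (8 - 17))/(-337) = (-184 - 9)*(-1/337) = -193*(-1/337) = 193/337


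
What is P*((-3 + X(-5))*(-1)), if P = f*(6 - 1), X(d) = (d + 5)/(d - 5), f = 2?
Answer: 30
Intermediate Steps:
X(d) = (5 + d)/(-5 + d)
P = 10 (P = 2*(6 - 1) = 2*5 = 10)
P*((-3 + X(-5))*(-1)) = 10*((-3 + (5 - 5)/(-5 - 5))*(-1)) = 10*((-3 + 0/(-10))*(-1)) = 10*((-3 - ⅒*0)*(-1)) = 10*((-3 + 0)*(-1)) = 10*(-3*(-1)) = 10*3 = 30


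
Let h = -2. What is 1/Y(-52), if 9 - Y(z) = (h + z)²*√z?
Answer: 1/49128777 + 72*I*√13/5458753 ≈ 2.0355e-8 + 4.7557e-5*I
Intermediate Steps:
Y(z) = 9 - √z*(-2 + z)² (Y(z) = 9 - (-2 + z)²*√z = 9 - √z*(-2 + z)²)
1/Y(-52) = 1/(9 - √(-52)*(-2 - 52)²) = 1/(9 - 1*2*I*√13*(-54)²) = 1/(9 - 1*2*I*√13*2916) = 1/(9 - 5832*I*√13)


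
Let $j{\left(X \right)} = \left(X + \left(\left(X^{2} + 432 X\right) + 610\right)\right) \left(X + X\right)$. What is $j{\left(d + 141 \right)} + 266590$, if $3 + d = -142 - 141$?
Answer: $12200090$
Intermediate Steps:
$d = -286$ ($d = -3 - 283 = -286$)
$j{\left(X \right)} = 2 X \left(610 + X^{2} + 433 X\right)$ ($j{\left(X \right)} = \left(X + \left(610 + X^{2} + 432 X\right)\right) 2 X = \left(610 + X^{2} + 433 X\right) 2 X = 2 X \left(610 + X^{2} + 433 X\right)$)
$j{\left(d + 141 \right)} + 266590 = 2 \left(-286 + 141\right) \left(610 + \left(-286 + 141\right)^{2} + 433 \left(-286 + 141\right)\right) + 266590 = 2 \left(-145\right) \left(610 + \left(-145\right)^{2} + 433 \left(-145\right)\right) + 266590 = 2 \left(-145\right) \left(610 + 21025 - 62785\right) + 266590 = 2 \left(-145\right) \left(-41150\right) + 266590 = 11933500 + 266590 = 12200090$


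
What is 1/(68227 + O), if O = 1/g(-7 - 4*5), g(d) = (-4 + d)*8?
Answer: 248/16920295 ≈ 1.4657e-5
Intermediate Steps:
g(d) = -32 + 8*d
O = -1/248 (O = 1/(-32 + 8*(-7 - 4*5)) = 1/(-32 + 8*(-7 - 20)) = 1/(-32 + 8*(-27)) = 1/(-32 - 216) = 1/(-248) = -1/248 ≈ -0.0040323)
1/(68227 + O) = 1/(68227 - 1/248) = 1/(16920295/248) = 248/16920295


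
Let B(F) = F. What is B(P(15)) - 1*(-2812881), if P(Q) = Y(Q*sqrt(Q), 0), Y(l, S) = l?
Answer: 2812881 + 15*sqrt(15) ≈ 2.8129e+6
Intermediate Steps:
P(Q) = Q**(3/2) (P(Q) = Q*sqrt(Q) = Q**(3/2))
B(P(15)) - 1*(-2812881) = 15**(3/2) - 1*(-2812881) = 15*sqrt(15) + 2812881 = 2812881 + 15*sqrt(15)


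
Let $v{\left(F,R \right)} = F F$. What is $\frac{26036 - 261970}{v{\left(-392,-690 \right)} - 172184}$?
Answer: $\frac{117967}{9260} \approx 12.739$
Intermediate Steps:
$v{\left(F,R \right)} = F^{2}$
$\frac{26036 - 261970}{v{\left(-392,-690 \right)} - 172184} = \frac{26036 - 261970}{\left(-392\right)^{2} - 172184} = - \frac{235934}{153664 - 172184} = - \frac{235934}{-18520} = \left(-235934\right) \left(- \frac{1}{18520}\right) = \frac{117967}{9260}$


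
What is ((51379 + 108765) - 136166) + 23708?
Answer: 47686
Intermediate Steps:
((51379 + 108765) - 136166) + 23708 = (160144 - 136166) + 23708 = 23978 + 23708 = 47686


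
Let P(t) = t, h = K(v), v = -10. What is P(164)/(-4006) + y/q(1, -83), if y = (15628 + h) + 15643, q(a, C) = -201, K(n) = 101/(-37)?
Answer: -772644204/4965437 ≈ -155.60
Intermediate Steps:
K(n) = -101/37 (K(n) = 101*(-1/37) = -101/37)
h = -101/37 ≈ -2.7297
y = 1156926/37 (y = (15628 - 101/37) + 15643 = 578135/37 + 15643 = 1156926/37 ≈ 31268.)
P(164)/(-4006) + y/q(1, -83) = 164/(-4006) + (1156926/37)/(-201) = 164*(-1/4006) + (1156926/37)*(-1/201) = -82/2003 - 385642/2479 = -772644204/4965437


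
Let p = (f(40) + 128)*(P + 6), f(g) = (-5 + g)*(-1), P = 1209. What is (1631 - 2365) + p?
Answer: 112261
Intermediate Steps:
f(g) = 5 - g
p = 112995 (p = ((5 - 1*40) + 128)*(1209 + 6) = ((5 - 40) + 128)*1215 = (-35 + 128)*1215 = 93*1215 = 112995)
(1631 - 2365) + p = (1631 - 2365) + 112995 = -734 + 112995 = 112261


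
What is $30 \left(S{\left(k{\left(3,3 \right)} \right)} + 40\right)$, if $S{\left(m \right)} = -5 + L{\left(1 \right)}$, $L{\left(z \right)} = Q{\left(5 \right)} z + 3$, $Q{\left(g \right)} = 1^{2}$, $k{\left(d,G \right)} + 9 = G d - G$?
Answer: $1170$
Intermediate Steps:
$k{\left(d,G \right)} = -9 - G + G d$ ($k{\left(d,G \right)} = -9 + \left(G d - G\right) = -9 + \left(- G + G d\right) = -9 - G + G d$)
$Q{\left(g \right)} = 1$
$L{\left(z \right)} = 3 + z$ ($L{\left(z \right)} = 1 z + 3 = z + 3 = 3 + z$)
$S{\left(m \right)} = -1$ ($S{\left(m \right)} = -5 + \left(3 + 1\right) = -5 + 4 = -1$)
$30 \left(S{\left(k{\left(3,3 \right)} \right)} + 40\right) = 30 \left(-1 + 40\right) = 30 \cdot 39 = 1170$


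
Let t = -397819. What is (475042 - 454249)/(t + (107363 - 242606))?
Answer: -20793/533062 ≈ -0.039007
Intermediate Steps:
(475042 - 454249)/(t + (107363 - 242606)) = (475042 - 454249)/(-397819 + (107363 - 242606)) = 20793/(-397819 - 135243) = 20793/(-533062) = 20793*(-1/533062) = -20793/533062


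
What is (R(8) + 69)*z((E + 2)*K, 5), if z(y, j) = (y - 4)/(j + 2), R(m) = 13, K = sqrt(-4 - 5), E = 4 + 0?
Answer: -328/7 + 1476*I/7 ≈ -46.857 + 210.86*I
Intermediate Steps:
E = 4
K = 3*I (K = sqrt(-9) = 3*I ≈ 3.0*I)
z(y, j) = (-4 + y)/(2 + j)
(R(8) + 69)*z((E + 2)*K, 5) = (13 + 69)*((-4 + (4 + 2)*(3*I))/(2 + 5)) = 82*((-4 + 6*(3*I))/7) = 82*((-4 + 18*I)/7) = 82*(-4/7 + 18*I/7) = -328/7 + 1476*I/7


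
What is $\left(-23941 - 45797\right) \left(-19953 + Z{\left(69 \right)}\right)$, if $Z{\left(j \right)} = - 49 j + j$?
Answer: $1622454570$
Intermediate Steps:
$Z{\left(j \right)} = - 48 j$
$\left(-23941 - 45797\right) \left(-19953 + Z{\left(69 \right)}\right) = \left(-23941 - 45797\right) \left(-19953 - 3312\right) = - 69738 \left(-19953 - 3312\right) = \left(-69738\right) \left(-23265\right) = 1622454570$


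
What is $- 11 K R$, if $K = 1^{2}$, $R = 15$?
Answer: $-165$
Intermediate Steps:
$K = 1$
$- 11 K R = \left(-11\right) 1 \cdot 15 = \left(-11\right) 15 = -165$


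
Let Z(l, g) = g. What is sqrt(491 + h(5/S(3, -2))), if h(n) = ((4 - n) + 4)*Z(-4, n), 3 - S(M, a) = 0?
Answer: sqrt(4514)/3 ≈ 22.395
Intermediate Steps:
S(M, a) = 3 (S(M, a) = 3 - 1*0 = 3 + 0 = 3)
h(n) = n*(8 - n) (h(n) = ((4 - n) + 4)*n = (8 - n)*n = n*(8 - n))
sqrt(491 + h(5/S(3, -2))) = sqrt(491 + (5/3)*(8 - 5/3)) = sqrt(491 + (5*(1/3))*(8 - 5/3)) = sqrt(491 + 5*(8 - 1*5/3)/3) = sqrt(491 + 5*(8 - 5/3)/3) = sqrt(491 + (5/3)*(19/3)) = sqrt(491 + 95/9) = sqrt(4514/9) = sqrt(4514)/3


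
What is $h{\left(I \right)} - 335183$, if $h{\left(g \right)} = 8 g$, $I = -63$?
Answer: $-335687$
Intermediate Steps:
$h{\left(I \right)} - 335183 = 8 \left(-63\right) - 335183 = -504 - 335183 = -335687$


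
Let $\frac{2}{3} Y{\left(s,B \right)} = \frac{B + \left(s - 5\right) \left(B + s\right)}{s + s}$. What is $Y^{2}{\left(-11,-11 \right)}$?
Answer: $\frac{8649}{16} \approx 540.56$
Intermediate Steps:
$Y{\left(s,B \right)} = \frac{3 \left(B + \left(-5 + s\right) \left(B + s\right)\right)}{4 s}$ ($Y{\left(s,B \right)} = \frac{3 \frac{B + \left(s - 5\right) \left(B + s\right)}{s + s}}{2} = \frac{3 \frac{B + \left(-5 + s\right) \left(B + s\right)}{2 s}}{2} = \frac{3 \left(B + \left(-5 + s\right) \left(B + s\right)\right)}{4 s}$)
$Y^{2}{\left(-11,-11 \right)} = \left(\frac{3 \left(\left(-4\right) \left(-11\right) - 11 \left(-5 - 11 - 11\right)\right)}{4 \left(-11\right)}\right)^{2} = \left(\frac{3}{4} \left(- \frac{1}{11}\right) \left(44 - -297\right)\right)^{2} = \left(\frac{3}{4} \left(- \frac{1}{11}\right) \left(44 + 297\right)\right)^{2} = \left(\frac{3}{4} \left(- \frac{1}{11}\right) 341\right)^{2} = \left(- \frac{93}{4}\right)^{2} = \frac{8649}{16}$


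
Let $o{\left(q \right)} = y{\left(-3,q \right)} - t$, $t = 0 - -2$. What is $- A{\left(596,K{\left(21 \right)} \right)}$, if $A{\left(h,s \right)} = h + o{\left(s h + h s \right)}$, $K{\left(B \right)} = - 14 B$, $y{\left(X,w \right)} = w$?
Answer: $349854$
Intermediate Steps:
$t = 2$ ($t = 0 + 2 = 2$)
$o{\left(q \right)} = -2 + q$ ($o{\left(q \right)} = q - 2 = -2 + q$)
$A{\left(h,s \right)} = -2 + h + 2 h s$ ($A{\left(h,s \right)} = h - \left(2 - h s - s h\right) = h + \left(-2 + \left(h s + h s\right)\right) = h + \left(-2 + 2 h s\right) = -2 + h + 2 h s$)
$- A{\left(596,K{\left(21 \right)} \right)} = - (-2 + 596 + 2 \cdot 596 \left(\left(-14\right) 21\right)) = - (-2 + 596 + 2 \cdot 596 \left(-294\right)) = - (-2 + 596 - 350448) = \left(-1\right) \left(-349854\right) = 349854$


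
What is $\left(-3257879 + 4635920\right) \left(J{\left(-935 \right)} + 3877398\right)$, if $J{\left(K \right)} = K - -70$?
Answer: $5342021411853$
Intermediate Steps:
$J{\left(K \right)} = 70 + K$ ($J{\left(K \right)} = K + 70 = 70 + K$)
$\left(-3257879 + 4635920\right) \left(J{\left(-935 \right)} + 3877398\right) = \left(-3257879 + 4635920\right) \left(\left(70 - 935\right) + 3877398\right) = 1378041 \left(-865 + 3877398\right) = 1378041 \cdot 3876533 = 5342021411853$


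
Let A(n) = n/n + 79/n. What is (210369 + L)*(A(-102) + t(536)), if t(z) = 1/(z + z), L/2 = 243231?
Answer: 2875356983/18224 ≈ 1.5778e+5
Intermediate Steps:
A(n) = 1 + 79/n
L = 486462 (L = 2*243231 = 486462)
t(z) = 1/(2*z)
(210369 + L)*(A(-102) + t(536)) = (210369 + 486462)*((79 - 102)/(-102) + (½)/536) = 696831*(-1/102*(-23) + (½)*(1/536)) = 696831*(23/102 + 1/1072) = 696831*(12379/54672) = 2875356983/18224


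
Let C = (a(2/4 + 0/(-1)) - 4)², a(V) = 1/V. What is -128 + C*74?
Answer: 168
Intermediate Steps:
a(V) = 1/V
C = 4 (C = (1/(2/4 + 0/(-1)) - 4)² = (1/(2*(¼) + 0*(-1)) - 4)² = (1/(½ + 0) - 4)² = (1/(½) - 4)² = (2 - 4)² = (-2)² = 4)
-128 + C*74 = -128 + 4*74 = -128 + 296 = 168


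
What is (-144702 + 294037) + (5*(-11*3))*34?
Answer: 143725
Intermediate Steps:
(-144702 + 294037) + (5*(-11*3))*34 = 149335 + (5*(-33))*34 = 149335 - 165*34 = 149335 - 5610 = 143725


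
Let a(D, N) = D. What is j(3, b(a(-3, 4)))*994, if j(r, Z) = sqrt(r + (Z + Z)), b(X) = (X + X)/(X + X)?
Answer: 994*sqrt(5) ≈ 2222.7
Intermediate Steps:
b(X) = 1 (b(X) = (2*X)/((2*X)) = (2*X)*(1/(2*X)) = 1)
j(r, Z) = sqrt(r + 2*Z)
j(3, b(a(-3, 4)))*994 = sqrt(3 + 2*1)*994 = sqrt(3 + 2)*994 = sqrt(5)*994 = 994*sqrt(5)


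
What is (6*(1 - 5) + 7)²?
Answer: 289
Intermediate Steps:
(6*(1 - 5) + 7)² = (6*(-4) + 7)² = (-24 + 7)² = (-17)² = 289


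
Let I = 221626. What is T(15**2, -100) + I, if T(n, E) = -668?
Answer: 220958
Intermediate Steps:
T(15**2, -100) + I = -668 + 221626 = 220958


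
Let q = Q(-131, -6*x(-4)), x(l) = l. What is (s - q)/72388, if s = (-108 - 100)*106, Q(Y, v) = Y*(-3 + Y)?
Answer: -19801/36194 ≈ -0.54708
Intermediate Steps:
q = 17554 (q = -131*(-3 - 131) = -131*(-134) = 17554)
s = -22048 (s = -208*106 = -22048)
(s - q)/72388 = (-22048 - 1*17554)/72388 = (-22048 - 17554)*(1/72388) = -39602*1/72388 = -19801/36194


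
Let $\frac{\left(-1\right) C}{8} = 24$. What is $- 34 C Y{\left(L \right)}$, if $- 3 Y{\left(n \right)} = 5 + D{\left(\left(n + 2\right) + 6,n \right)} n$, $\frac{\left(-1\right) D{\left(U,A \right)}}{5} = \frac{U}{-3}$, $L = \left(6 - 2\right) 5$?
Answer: $- \frac{6125440}{3} \approx -2.0418 \cdot 10^{6}$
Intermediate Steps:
$C = -192$ ($C = \left(-8\right) 24 = -192$)
$L = 20$ ($L = 4 \cdot 5 = 20$)
$D{\left(U,A \right)} = \frac{5 U}{3}$ ($D{\left(U,A \right)} = - 5 \frac{U}{-3} = - 5 U \left(- \frac{1}{3}\right) = - 5 \left(- \frac{U}{3}\right) = \frac{5 U}{3}$)
$Y{\left(n \right)} = - \frac{5}{3} - \frac{n \left(\frac{40}{3} + \frac{5 n}{3}\right)}{3}$ ($Y{\left(n \right)} = - \frac{5 + \frac{5 \left(\left(n + 2\right) + 6\right)}{3} n}{3} = - \frac{5 + \frac{5 \left(\left(2 + n\right) + 6\right)}{3} n}{3} = - \frac{5 + \frac{5 \left(8 + n\right)}{3} n}{3} = - \frac{5 + \left(\frac{40}{3} + \frac{5 n}{3}\right) n}{3} = - \frac{5 + n \left(\frac{40}{3} + \frac{5 n}{3}\right)}{3} = - \frac{5}{3} - \frac{n \left(\frac{40}{3} + \frac{5 n}{3}\right)}{3}$)
$- 34 C Y{\left(L \right)} = \left(-34\right) \left(-192\right) \left(- \frac{5}{3} - \frac{100 \left(8 + 20\right)}{9}\right) = 6528 \left(- \frac{5}{3} - \frac{100}{9} \cdot 28\right) = 6528 \left(- \frac{5}{3} - \frac{2800}{9}\right) = 6528 \left(- \frac{2815}{9}\right) = - \frac{6125440}{3}$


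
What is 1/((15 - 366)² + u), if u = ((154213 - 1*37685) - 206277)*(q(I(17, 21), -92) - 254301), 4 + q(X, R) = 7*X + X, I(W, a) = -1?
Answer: 1/22824460638 ≈ 4.3813e-11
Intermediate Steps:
q(X, R) = -4 + 8*X (q(X, R) = -4 + (7*X + X) = -4 + 8*X)
u = 22824337437 (u = ((154213 - 1*37685) - 206277)*((-4 + 8*(-1)) - 254301) = ((154213 - 37685) - 206277)*((-4 - 8) - 254301) = (116528 - 206277)*(-12 - 254301) = -89749*(-254313) = 22824337437)
1/((15 - 366)² + u) = 1/((15 - 366)² + 22824337437) = 1/((-351)² + 22824337437) = 1/(123201 + 22824337437) = 1/22824460638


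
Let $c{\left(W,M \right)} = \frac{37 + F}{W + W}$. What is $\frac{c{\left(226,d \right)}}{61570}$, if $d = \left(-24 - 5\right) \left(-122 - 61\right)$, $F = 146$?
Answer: $\frac{183}{27829640} \approx 6.5757 \cdot 10^{-6}$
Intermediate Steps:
$d = 5307$ ($d = \left(-29\right) \left(-183\right) = 5307$)
$c{\left(W,M \right)} = \frac{183}{2 W}$ ($c{\left(W,M \right)} = \frac{37 + 146}{W + W} = \frac{183}{2 W}$)
$\frac{c{\left(226,d \right)}}{61570} = \frac{\frac{183}{2} \cdot \frac{1}{226}}{61570} = \frac{183}{2} \cdot \frac{1}{226} \cdot \frac{1}{61570} = \frac{183}{452} \cdot \frac{1}{61570} = \frac{183}{27829640}$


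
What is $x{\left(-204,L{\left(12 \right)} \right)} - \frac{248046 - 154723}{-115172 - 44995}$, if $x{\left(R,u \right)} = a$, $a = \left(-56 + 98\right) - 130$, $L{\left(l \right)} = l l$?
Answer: $- \frac{14001373}{160167} \approx -87.417$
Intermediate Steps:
$L{\left(l \right)} = l^{2}$
$a = -88$ ($a = 42 - 130 = -88$)
$x{\left(R,u \right)} = -88$
$x{\left(-204,L{\left(12 \right)} \right)} - \frac{248046 - 154723}{-115172 - 44995} = -88 - \frac{248046 - 154723}{-115172 - 44995} = -88 - \frac{93323}{-160167} = -88 - 93323 \left(- \frac{1}{160167}\right) = -88 - - \frac{93323}{160167} = -88 + \frac{93323}{160167} = - \frac{14001373}{160167}$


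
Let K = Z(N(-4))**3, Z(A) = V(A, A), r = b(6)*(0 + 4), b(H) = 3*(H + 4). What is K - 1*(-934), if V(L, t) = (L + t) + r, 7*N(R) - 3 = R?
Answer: 588800834/343 ≈ 1.7166e+6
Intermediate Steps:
N(R) = 3/7 + R/7
b(H) = 12 + 3*H (b(H) = 3*(4 + H) = 12 + 3*H)
r = 120 (r = (12 + 3*6)*(0 + 4) = (12 + 18)*4 = 30*4 = 120)
V(L, t) = 120 + L + t (V(L, t) = (L + t) + 120 = 120 + L + t)
Z(A) = 120 + 2*A (Z(A) = 120 + A + A = 120 + 2*A)
K = 588480472/343 (K = (120 + 2*(3/7 + (1/7)*(-4)))**3 = (120 + 2*(3/7 - 4/7))**3 = (120 + 2*(-1/7))**3 = (120 - 2/7)**3 = (838/7)**3 = 588480472/343 ≈ 1.7157e+6)
K - 1*(-934) = 588480472/343 - 1*(-934) = 588480472/343 + 934 = 588800834/343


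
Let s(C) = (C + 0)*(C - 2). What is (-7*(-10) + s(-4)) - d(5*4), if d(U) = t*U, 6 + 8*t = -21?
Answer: 323/2 ≈ 161.50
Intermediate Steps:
t = -27/8 (t = -¾ + (⅛)*(-21) = -¾ - 21/8 = -27/8 ≈ -3.3750)
s(C) = C*(-2 + C)
d(U) = -27*U/8
(-7*(-10) + s(-4)) - d(5*4) = (-7*(-10) - 4*(-2 - 4)) - (-27)*5*4/8 = (70 - 4*(-6)) - (-27)*20/8 = (70 + 24) - 1*(-135/2) = 94 + 135/2 = 323/2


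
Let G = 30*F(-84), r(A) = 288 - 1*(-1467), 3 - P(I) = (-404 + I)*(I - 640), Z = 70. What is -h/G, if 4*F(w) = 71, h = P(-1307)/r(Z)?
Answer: 246764/69225 ≈ 3.5647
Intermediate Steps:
P(I) = 3 - (-640 + I)*(-404 + I) (P(I) = 3 - (-404 + I)*(I - 640) = 3 - (-404 + I)*(-640 + I) = 3 - (-640 + I)*(-404 + I))
r(A) = 1755 (r(A) = 288 + 1467 = 1755)
h = -123382/65 (h = (-258557 - 1*(-1307)² + 1044*(-1307))/1755 = (-258557 - 1*1708249 - 1364508)*(1/1755) = (-258557 - 1708249 - 1364508)*(1/1755) = -3331314*1/1755 = -123382/65 ≈ -1898.2)
F(w) = 71/4 (F(w) = (¼)*71 = 71/4)
G = 1065/2 (G = 30*(71/4) = 1065/2 ≈ 532.50)
-h/G = -(-123382)/(65*1065/2) = -(-123382)*2/(65*1065) = -1*(-246764/69225) = 246764/69225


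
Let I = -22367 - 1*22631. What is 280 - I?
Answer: 45278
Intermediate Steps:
I = -44998 (I = -22367 - 22631 = -44998)
280 - I = 280 - 1*(-44998) = 280 + 44998 = 45278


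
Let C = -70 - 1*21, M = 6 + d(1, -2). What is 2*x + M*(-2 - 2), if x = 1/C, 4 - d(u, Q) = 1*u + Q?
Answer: -4006/91 ≈ -44.022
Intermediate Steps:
d(u, Q) = 4 - Q - u (d(u, Q) = 4 - (1*u + Q) = 4 - (u + Q) = 4 - (Q + u) = 4 + (-Q - u) = 4 - Q - u)
M = 11 (M = 6 + (4 - 1*(-2) - 1*1) = 6 + (4 + 2 - 1) = 6 + 5 = 11)
C = -91 (C = -70 - 21 = -91)
x = -1/91 (x = 1/(-91) = -1/91 ≈ -0.010989)
2*x + M*(-2 - 2) = 2*(-1/91) + 11*(-2 - 2) = -2/91 + 11*(-4) = -2/91 - 44 = -4006/91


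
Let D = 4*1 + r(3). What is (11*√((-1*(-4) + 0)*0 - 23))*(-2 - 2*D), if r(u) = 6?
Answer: -242*I*√23 ≈ -1160.6*I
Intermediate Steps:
D = 10 (D = 4*1 + 6 = 4 + 6 = 10)
(11*√((-1*(-4) + 0)*0 - 23))*(-2 - 2*D) = (11*√((-1*(-4) + 0)*0 - 23))*(-2 - 2*10) = (11*√((4 + 0)*0 - 23))*(-2 - 20) = (11*√(4*0 - 23))*(-22) = (11*√(0 - 23))*(-22) = (11*√(-23))*(-22) = (11*(I*√23))*(-22) = (11*I*√23)*(-22) = -242*I*√23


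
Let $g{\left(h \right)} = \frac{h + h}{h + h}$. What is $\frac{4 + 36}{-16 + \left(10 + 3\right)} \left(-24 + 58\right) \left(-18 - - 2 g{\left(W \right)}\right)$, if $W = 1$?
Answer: $\frac{21760}{3} \approx 7253.3$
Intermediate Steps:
$g{\left(h \right)} = 1$ ($g{\left(h \right)} = \frac{2 h}{2 h} = 2 h \frac{1}{2 h} = 1$)
$\frac{4 + 36}{-16 + \left(10 + 3\right)} \left(-24 + 58\right) \left(-18 - - 2 g{\left(W \right)}\right) = \frac{4 + 36}{-16 + \left(10 + 3\right)} \left(-24 + 58\right) \left(-18 - \left(-2\right) 1\right) = \frac{40}{-16 + 13} \cdot 34 \left(-18 - -2\right) = \frac{40}{-3} \cdot 34 \left(-18 + 2\right) = 40 \left(- \frac{1}{3}\right) 34 \left(-16\right) = \left(- \frac{40}{3}\right) 34 \left(-16\right) = \left(- \frac{1360}{3}\right) \left(-16\right) = \frac{21760}{3}$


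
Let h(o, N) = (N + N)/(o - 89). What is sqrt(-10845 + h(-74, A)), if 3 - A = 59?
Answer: I*sqrt(288122549)/163 ≈ 104.14*I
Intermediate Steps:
A = -56 (A = 3 - 1*59 = 3 - 59 = -56)
h(o, N) = 2*N/(-89 + o) (h(o, N) = (2*N)/(-89 + o) = 2*N/(-89 + o))
sqrt(-10845 + h(-74, A)) = sqrt(-10845 + 2*(-56)/(-89 - 74)) = sqrt(-10845 + 2*(-56)/(-163)) = sqrt(-10845 + 2*(-56)*(-1/163)) = sqrt(-10845 + 112/163) = sqrt(-1767623/163) = I*sqrt(288122549)/163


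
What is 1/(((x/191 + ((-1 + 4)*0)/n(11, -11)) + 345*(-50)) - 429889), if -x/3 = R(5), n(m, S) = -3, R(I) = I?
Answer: -191/85403564 ≈ -2.2364e-6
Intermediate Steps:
x = -15 (x = -3*5 = -15)
1/(((x/191 + ((-1 + 4)*0)/n(11, -11)) + 345*(-50)) - 429889) = 1/(((-15/191 + ((-1 + 4)*0)/(-3)) + 345*(-50)) - 429889) = 1/(((-15*1/191 + (3*0)*(-⅓)) - 17250) - 429889) = 1/(((-15/191 + 0*(-⅓)) - 17250) - 429889) = 1/(((-15/191 + 0) - 17250) - 429889) = 1/((-15/191 - 17250) - 429889) = 1/(-3294765/191 - 429889) = 1/(-85403564/191) = -191/85403564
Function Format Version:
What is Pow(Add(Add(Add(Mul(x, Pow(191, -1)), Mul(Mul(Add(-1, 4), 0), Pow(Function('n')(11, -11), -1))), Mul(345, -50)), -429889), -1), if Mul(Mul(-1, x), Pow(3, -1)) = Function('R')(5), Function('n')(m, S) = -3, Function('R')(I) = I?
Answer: Rational(-191, 85403564) ≈ -2.2364e-6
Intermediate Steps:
x = -15 (x = Mul(-3, 5) = -15)
Pow(Add(Add(Add(Mul(x, Pow(191, -1)), Mul(Mul(Add(-1, 4), 0), Pow(Function('n')(11, -11), -1))), Mul(345, -50)), -429889), -1) = Pow(Add(Add(Add(Mul(-15, Pow(191, -1)), Mul(Mul(Add(-1, 4), 0), Pow(-3, -1))), Mul(345, -50)), -429889), -1) = Pow(Add(Add(Add(Mul(-15, Rational(1, 191)), Mul(Mul(3, 0), Rational(-1, 3))), -17250), -429889), -1) = Pow(Add(Add(Add(Rational(-15, 191), Mul(0, Rational(-1, 3))), -17250), -429889), -1) = Pow(Add(Add(Add(Rational(-15, 191), 0), -17250), -429889), -1) = Pow(Add(Add(Rational(-15, 191), -17250), -429889), -1) = Pow(Add(Rational(-3294765, 191), -429889), -1) = Pow(Rational(-85403564, 191), -1) = Rational(-191, 85403564)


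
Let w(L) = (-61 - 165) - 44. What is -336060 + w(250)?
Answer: -336330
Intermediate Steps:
w(L) = -270 (w(L) = -226 - 44 = -270)
-336060 + w(250) = -336060 - 270 = -336330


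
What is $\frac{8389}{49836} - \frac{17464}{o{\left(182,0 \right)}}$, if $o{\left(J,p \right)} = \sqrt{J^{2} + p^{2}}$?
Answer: $- \frac{434404553}{4535076} \approx -95.788$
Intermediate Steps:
$\frac{8389}{49836} - \frac{17464}{o{\left(182,0 \right)}} = \frac{8389}{49836} - \frac{17464}{\sqrt{182^{2} + 0^{2}}} = 8389 \cdot \frac{1}{49836} - \frac{17464}{\sqrt{33124 + 0}} = \frac{8389}{49836} - \frac{17464}{\sqrt{33124}} = \frac{8389}{49836} - \frac{17464}{182} = \frac{8389}{49836} - \frac{8732}{91} = - \frac{434404553}{4535076}$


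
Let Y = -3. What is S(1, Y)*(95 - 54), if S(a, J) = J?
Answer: -123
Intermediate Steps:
S(1, Y)*(95 - 54) = -3*(95 - 54) = -3*41 = -123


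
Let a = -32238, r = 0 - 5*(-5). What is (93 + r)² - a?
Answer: 46162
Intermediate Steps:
r = 25 (r = 0 + 25 = 25)
(93 + r)² - a = (93 + 25)² - 1*(-32238) = 118² + 32238 = 13924 + 32238 = 46162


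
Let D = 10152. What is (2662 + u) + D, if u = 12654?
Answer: 25468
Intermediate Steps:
(2662 + u) + D = (2662 + 12654) + 10152 = 15316 + 10152 = 25468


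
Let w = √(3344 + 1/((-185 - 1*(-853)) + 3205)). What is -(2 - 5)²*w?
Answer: -3*√50160435249/1291 ≈ -520.45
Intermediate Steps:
w = √50160435249/3873 (w = √(3344 + 1/((-185 + 853) + 3205)) = √(3344 + 1/(668 + 3205)) = √(3344 + 1/3873) = √(12951313/3873) = √50160435249/3873 ≈ 57.827)
-(2 - 5)²*w = -(2 - 5)²*√50160435249/3873 = -(-3)²*√50160435249/3873 = -9*√50160435249/3873 = -3*√50160435249/1291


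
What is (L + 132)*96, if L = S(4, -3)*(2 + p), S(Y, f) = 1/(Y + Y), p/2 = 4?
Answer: 12792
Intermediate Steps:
p = 8 (p = 2*4 = 8)
S(Y, f) = 1/(2*Y)
L = 5/4 (L = ((1/2)/4)*(2 + 8) = ((1/2)*(1/4))*10 = (1/8)*10 = 5/4 ≈ 1.2500)
(L + 132)*96 = (5/4 + 132)*96 = (533/4)*96 = 12792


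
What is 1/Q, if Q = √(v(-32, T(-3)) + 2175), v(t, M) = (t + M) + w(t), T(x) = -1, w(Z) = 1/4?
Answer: 2*√8569/8569 ≈ 0.021606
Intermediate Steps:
w(Z) = ¼
v(t, M) = ¼ + M + t (v(t, M) = (t + M) + ¼ = (M + t) + ¼ = ¼ + M + t)
Q = √8569/2 (Q = √((¼ - 1 - 32) + 2175) = √(-131/4 + 2175) = √(8569/4) = √8569/2 ≈ 46.284)
1/Q = 1/(√8569/2) = 2*√8569/8569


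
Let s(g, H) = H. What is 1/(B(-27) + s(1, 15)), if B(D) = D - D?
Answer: 1/15 ≈ 0.066667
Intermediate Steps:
B(D) = 0
1/(B(-27) + s(1, 15)) = 1/(0 + 15) = 1/15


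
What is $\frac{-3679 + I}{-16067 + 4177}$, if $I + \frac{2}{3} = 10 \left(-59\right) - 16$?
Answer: $\frac{12857}{35670} \approx 0.36044$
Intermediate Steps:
$I = - \frac{1820}{3}$ ($I = - \frac{2}{3} + \left(10 \left(-59\right) - 16\right) = - \frac{2}{3} - 606 = - \frac{1820}{3} \approx -606.67$)
$\frac{-3679 + I}{-16067 + 4177} = \frac{-3679 - \frac{1820}{3}}{-16067 + 4177} = - \frac{12857}{3 \left(-11890\right)} = \left(- \frac{12857}{3}\right) \left(- \frac{1}{11890}\right) = \frac{12857}{35670}$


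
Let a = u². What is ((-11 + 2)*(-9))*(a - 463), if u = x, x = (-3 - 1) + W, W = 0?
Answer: -36207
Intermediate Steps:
x = -4 (x = (-3 - 1) + 0 = -4 + 0 = -4)
u = -4
a = 16 (a = (-4)² = 16)
((-11 + 2)*(-9))*(a - 463) = ((-11 + 2)*(-9))*(16 - 463) = -9*(-9)*(-447) = 81*(-447) = -36207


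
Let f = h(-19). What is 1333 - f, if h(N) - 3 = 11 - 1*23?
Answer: 1342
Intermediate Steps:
h(N) = -9 (h(N) = 3 + (11 - 1*23) = 3 + (11 - 23) = 3 - 12 = -9)
f = -9
1333 - f = 1333 - 1*(-9) = 1333 + 9 = 1342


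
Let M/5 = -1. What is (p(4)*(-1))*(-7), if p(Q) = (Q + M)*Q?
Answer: -28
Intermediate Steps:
M = -5 (M = 5*(-1) = -5)
p(Q) = Q*(-5 + Q) (p(Q) = (Q - 5)*Q = (-5 + Q)*Q = Q*(-5 + Q))
(p(4)*(-1))*(-7) = ((4*(-5 + 4))*(-1))*(-7) = ((4*(-1))*(-1))*(-7) = -4*(-1)*(-7) = 4*(-7) = -28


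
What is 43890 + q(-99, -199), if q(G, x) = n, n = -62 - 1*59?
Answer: 43769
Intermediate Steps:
n = -121 (n = -62 - 59 = -121)
q(G, x) = -121
43890 + q(-99, -199) = 43890 - 121 = 43769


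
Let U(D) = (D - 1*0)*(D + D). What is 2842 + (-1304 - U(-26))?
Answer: 186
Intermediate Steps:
U(D) = 2*D² (U(D) = (D + 0)*(2*D) = D*(2*D) = 2*D²)
2842 + (-1304 - U(-26)) = 2842 + (-1304 - 2*(-26)²) = 2842 + (-1304 - 2*676) = 2842 + (-1304 - 1*1352) = 2842 + (-1304 - 1352) = 2842 - 2656 = 186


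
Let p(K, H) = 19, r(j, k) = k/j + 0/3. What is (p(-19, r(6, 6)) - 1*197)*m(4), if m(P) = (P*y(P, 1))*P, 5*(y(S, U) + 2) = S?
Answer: 17088/5 ≈ 3417.6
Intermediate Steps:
r(j, k) = k/j (r(j, k) = k/j + 0*(⅓) = k/j + 0 = k/j)
y(S, U) = -2 + S/5
m(P) = P²*(-2 + P/5) (m(P) = (P*(-2 + P/5))*P = P²*(-2 + P/5))
(p(-19, r(6, 6)) - 1*197)*m(4) = (19 - 1*197)*((⅕)*4²*(-10 + 4)) = (19 - 197)*((⅕)*16*(-6)) = -178*(-96/5) = 17088/5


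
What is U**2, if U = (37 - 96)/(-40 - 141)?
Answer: 3481/32761 ≈ 0.10625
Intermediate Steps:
U = 59/181 (U = -59/(-181) = -59*(-1/181) = 59/181 ≈ 0.32597)
U**2 = (59/181)**2 = 3481/32761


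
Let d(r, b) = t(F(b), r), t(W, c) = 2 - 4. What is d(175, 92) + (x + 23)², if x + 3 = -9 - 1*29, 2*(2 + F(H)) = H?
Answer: 322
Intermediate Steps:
F(H) = -2 + H/2
t(W, c) = -2
x = -41 (x = -3 + (-9 - 1*29) = -3 + (-9 - 29) = -3 - 38 = -41)
d(r, b) = -2
d(175, 92) + (x + 23)² = -2 + (-41 + 23)² = -2 + (-18)² = -2 + 324 = 322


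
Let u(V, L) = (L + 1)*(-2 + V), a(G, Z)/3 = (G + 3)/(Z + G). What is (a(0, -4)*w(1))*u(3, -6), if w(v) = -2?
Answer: -45/2 ≈ -22.500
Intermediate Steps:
a(G, Z) = 3*(3 + G)/(G + Z) (a(G, Z) = 3*((G + 3)/(Z + G)) = 3*((3 + G)/(G + Z)) = 3*(3 + G)/(G + Z))
u(V, L) = (1 + L)*(-2 + V)
(a(0, -4)*w(1))*u(3, -6) = ((3*(3 + 0)/(0 - 4))*(-2))*(-2 + 3 - 2*(-6) - 6*3) = ((3*3/(-4))*(-2))*(-2 + 3 + 12 - 18) = ((3*(-¼)*3)*(-2))*(-5) = -9/4*(-2)*(-5) = (9/2)*(-5) = -45/2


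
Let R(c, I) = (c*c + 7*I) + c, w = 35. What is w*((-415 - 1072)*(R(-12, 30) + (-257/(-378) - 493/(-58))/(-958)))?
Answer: -460386122015/25866 ≈ -1.7799e+7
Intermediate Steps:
R(c, I) = c + c**2 + 7*I (R(c, I) = (c**2 + 7*I) + c = c + c**2 + 7*I)
w*((-415 - 1072)*(R(-12, 30) + (-257/(-378) - 493/(-58))/(-958))) = 35*((-415 - 1072)*((-12 + (-12)**2 + 7*30) + (-257/(-378) - 493/(-58))/(-958))) = 35*(-1487*((-12 + 144 + 210) + (-257*(-1/378) - 493*(-1/58))*(-1/958))) = 35*(-1487*(342 + (257/378 + 17/2)*(-1/958))) = 35*(-1487*(342 + (1735/189)*(-1/958))) = 35*(-1487*(342 - 1735/181062)) = 35*(-1487*61921469/181062) = 35*(-92077224403/181062) = -460386122015/25866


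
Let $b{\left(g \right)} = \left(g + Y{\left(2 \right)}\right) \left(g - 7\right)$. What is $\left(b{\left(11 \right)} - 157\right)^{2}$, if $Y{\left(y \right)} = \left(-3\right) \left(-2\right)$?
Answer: $7921$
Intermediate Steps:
$Y{\left(y \right)} = 6$
$b{\left(g \right)} = \left(-7 + g\right) \left(6 + g\right)$ ($b{\left(g \right)} = \left(g + 6\right) \left(g - 7\right) = \left(6 + g\right) \left(-7 + g\right) = \left(-7 + g\right) \left(6 + g\right)$)
$\left(b{\left(11 \right)} - 157\right)^{2} = \left(\left(-42 + 11^{2} - 11\right) - 157\right)^{2} = \left(\left(-42 + 121 - 11\right) - 157\right)^{2} = \left(68 - 157\right)^{2} = \left(-89\right)^{2} = 7921$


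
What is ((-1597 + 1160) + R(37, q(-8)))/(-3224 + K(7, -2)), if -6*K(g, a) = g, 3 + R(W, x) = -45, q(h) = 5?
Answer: 2910/19351 ≈ 0.15038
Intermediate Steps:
R(W, x) = -48 (R(W, x) = -3 - 45 = -48)
K(g, a) = -g/6
((-1597 + 1160) + R(37, q(-8)))/(-3224 + K(7, -2)) = ((-1597 + 1160) - 48)/(-3224 - ⅙*7) = (-437 - 48)/(-3224 - 7/6) = -485/(-19351/6) = -485*(-6/19351) = 2910/19351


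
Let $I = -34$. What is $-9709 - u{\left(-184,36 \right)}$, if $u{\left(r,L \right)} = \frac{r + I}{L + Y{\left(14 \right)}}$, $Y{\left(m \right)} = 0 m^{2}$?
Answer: $- \frac{174653}{18} \approx -9702.9$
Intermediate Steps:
$Y{\left(m \right)} = 0$
$u{\left(r,L \right)} = \frac{-34 + r}{L}$ ($u{\left(r,L \right)} = \frac{r - 34}{L + 0} = \frac{-34 + r}{L}$)
$-9709 - u{\left(-184,36 \right)} = -9709 - \frac{-34 - 184}{36} = -9709 - \frac{1}{36} \left(-218\right) = -9709 - - \frac{109}{18} = -9709 + \frac{109}{18} = - \frac{174653}{18}$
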